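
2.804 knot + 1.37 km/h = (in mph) 4.078. Check: 1 knot = 0.51444444 m/s, so 2.804 knot = 2.804 * 0.51444444 = 1.4425022 m/s. 1 km/h = 0.27777778 m/s, so 1.37 km/h = 1.37 * 0.27777778 = 0.38055556 m/s. Sum: 1.4425022 + 0.38055556 = 1.8230578 m/s. 1 mph = 0.44704 m/s, so 1.8230578 m/s = 1.8230578 / 0.44704 = 4.0780641 mph ≈ 4.078 mph (4 s.f.).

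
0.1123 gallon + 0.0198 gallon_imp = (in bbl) 0.00324. Check: 1 gallon = 0.0037854118 m^3, so 0.1123 gallon = 0.1123 * 0.0037854118 = 0.00042510174 m^3. 1 gallon_imp = 0.00454609 m^3, so 0.0198 gallon_imp = 0.0198 * 0.00454609 = 9.0012582e-05 m^3. Sum: 0.00042510174 + 9.0012582e-05 = 0.00051511433 m^3. 1 bbl = 0.15898729 m^3, so 0.00051511433 m^3 = 0.00051511433 / 0.15898729 = 0.0032399716 bbl ≈ 0.00324 bbl (4 s.f.).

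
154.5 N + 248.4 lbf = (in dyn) 1.259e+08. Check: 154.5 N is already in N. 1 lbf = 4.4482216 N, so 248.4 lbf = 248.4 * 4.4482216 = 1104.9382 N. Sum: 154.5 + 1104.9382 = 1259.4382 N. 1 dyn = 1e-05 N, so 1259.4382 N = 1259.4382 / 1e-05 = 1.2594382e+08 dyn ≈ 1.259e+08 dyn (4 s.f.).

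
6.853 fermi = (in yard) 1 fermi = 1e-15 m, so 6.853 fermi = 6.853 * 1e-15 = 6.853e-15 m. 1 yard = 0.9144 m, so 6.853e-15 m = 6.853e-15 / 0.9144 = 7.4945319e-15 yard ≈ 7.495e-15 yard (4 s.f.). Final answer: 7.495e-15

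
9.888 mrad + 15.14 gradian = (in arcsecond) 1 mrad = 0.001 rad, so 9.888 mrad = 9.888 * 0.001 = 0.009888 rad. 1 gradian = 0.015707963 rad, so 15.14 gradian = 15.14 * 0.015707963 = 0.23781856 rad. Sum: 0.009888 + 0.23781856 = 0.24770656 rad. 1 arcsecond = 4.8481368e-06 rad, so 0.24770656 rad = 0.24770656 / 4.8481368e-06 = 51093.146 arcsecond ≈ 5.109e+04 arcsecond (4 s.f.). Final answer: 5.109e+04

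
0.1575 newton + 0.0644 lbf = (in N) 0.1575 newton = 0.1575 N. 1 lbf = 4.4482216 N, so 0.0644 lbf = 0.0644 * 4.4482216 = 0.28646547 N. Sum: 0.1575 + 0.28646547 = 0.44396547 N. Result: 0.44396547 N ≈ 0.444 N (4 s.f.). Final answer: 0.444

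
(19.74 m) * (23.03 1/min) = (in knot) 14.73. Check: 19.74 m is already in m. 1 1/min = 0.016666667 Hz, so 23.03 1/min = 23.03 * 0.016666667 = 0.38383333 Hz. Combine: 19.74 m * 0.38383333 Hz = 7.57687 m/s. 1 knot = 0.51444444 m/s, so 7.57687 m/s = 7.57687 / 0.51444444 = 14.728257 knot ≈ 14.73 knot (4 s.f.).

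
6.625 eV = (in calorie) 1 eV = 1.6021766e-19 J, so 6.625 eV = 6.625 * 1.6021766e-19 = 1.061442e-18 J. 1 calorie = 4.184 J, so 1.061442e-18 J = 1.061442e-18 / 4.184 = 2.5369073e-19 calorie ≈ 2.537e-19 calorie (4 s.f.). Final answer: 2.537e-19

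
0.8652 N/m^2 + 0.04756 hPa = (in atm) 5.548e-05. Check: 0.8652 N/m^2 = 0.8652 Pa. 1 hPa = 100 Pa, so 0.04756 hPa = 0.04756 * 100 = 4.756 Pa. Sum: 0.8652 + 4.756 = 5.6212 Pa. 1 atm = 101325 Pa, so 5.6212 Pa = 5.6212 / 101325 = 5.5476931e-05 atm ≈ 5.548e-05 atm (4 s.f.).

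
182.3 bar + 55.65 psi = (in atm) 1 bar = 100000 Pa, so 182.3 bar = 182.3 * 100000 = 18230000 Pa. 1 psi = 6894.7573 Pa, so 55.65 psi = 55.65 * 6894.7573 = 383693.24 Pa. Sum: 18230000 + 383693.24 = 18613693 Pa. 1 atm = 101325 Pa, so 18613693 Pa = 18613693 / 101325 = 183.70287 atm ≈ 183.7 atm (4 s.f.). Final answer: 183.7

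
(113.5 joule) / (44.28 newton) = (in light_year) 2.709e-16. Check: 113.5 joule = 113.5 J. 44.28 newton = 44.28 N. Combine: 113.5 J / 44.28 N = 2.563234 m. 1 light_year = 9.4607305e+15 m, so 2.563234 m = 2.563234 / 9.4607305e+15 = 2.7093404e-16 light_year ≈ 2.709e-16 light_year (4 s.f.).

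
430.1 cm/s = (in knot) 8.36. Check: 1 cm/s = 0.01 m/s, so 430.1 cm/s = 430.1 * 0.01 = 4.301 m/s. 1 knot = 0.51444444 m/s, so 4.301 m/s = 4.301 / 0.51444444 = 8.3604752 knot ≈ 8.36 knot (4 s.f.).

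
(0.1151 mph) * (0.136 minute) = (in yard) 0.4592. Check: 1 mph = 0.44704 m/s, so 0.1151 mph = 0.1151 * 0.44704 = 0.051454304 m/s. 1 minute = 60 s, so 0.136 minute = 0.136 * 60 = 8.16 s. Combine: 0.051454304 m/s * 8.16 s = 0.41986712 m. 1 yard = 0.9144 m, so 0.41986712 m = 0.41986712 / 0.9144 = 0.45917227 yard ≈ 0.4592 yard (4 s.f.).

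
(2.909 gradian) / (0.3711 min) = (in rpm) 1 gradian = 0.015707963 rad, so 2.909 gradian = 2.909 * 0.015707963 = 0.045694465 rad. 1 min = 60 s, so 0.3711 min = 0.3711 * 60 = 22.266 s. Combine: 0.045694465 rad / 22.266 s = 0.0020522081 rad/s. 1 rpm = 0.10471976 rad/s, so 0.0020522081 rad/s = 0.0020522081 / 0.10471976 = 0.019597144 rpm ≈ 0.0196 rpm (4 s.f.). Final answer: 0.0196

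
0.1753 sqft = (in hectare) 1 sqft = 0.09290304 m^2, so 0.1753 sqft = 0.1753 * 0.09290304 = 0.016285903 m^2. 1 hectare = 10000 m^2, so 0.016285903 m^2 = 0.016285903 / 10000 = 1.6285903e-06 hectare ≈ 1.629e-06 hectare (4 s.f.). Final answer: 1.629e-06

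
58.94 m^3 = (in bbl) 370.7. Check: 1 bbl = 0.15898729 m^3, so 58.94 m^3 = 58.94 / 0.15898729 = 370.72145 bbl ≈ 370.7 bbl (4 s.f.).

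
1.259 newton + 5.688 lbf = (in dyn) 2.656e+06. Check: 1.259 newton = 1.259 N. 1 lbf = 4.4482216 N, so 5.688 lbf = 5.688 * 4.4482216 = 25.301485 N. Sum: 1.259 + 25.301485 = 26.560485 N. 1 dyn = 1e-05 N, so 26.560485 N = 26.560485 / 1e-05 = 2656048.5 dyn ≈ 2.656e+06 dyn (4 s.f.).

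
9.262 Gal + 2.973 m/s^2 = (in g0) 0.3126. Check: 1 Gal = 0.01 m/s^2, so 9.262 Gal = 9.262 * 0.01 = 0.09262 m/s^2. 2.973 m/s^2 is already in m/s^2. Sum: 0.09262 + 2.973 = 3.06562 m/s^2. 1 g0 = 9.80665 m/s^2, so 3.06562 m/s^2 = 3.06562 / 9.80665 = 0.31260624 g0 ≈ 0.3126 g0 (4 s.f.).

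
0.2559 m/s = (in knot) 1 knot = 0.51444444 m/s, so 0.2559 m/s = 0.2559 / 0.51444444 = 0.49742981 knot ≈ 0.4974 knot (4 s.f.). Final answer: 0.4974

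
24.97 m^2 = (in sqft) 268.8. Check: 1 sqft = 0.09290304 m^2, so 24.97 m^2 = 24.97 / 0.09290304 = 268.77484 sqft ≈ 268.8 sqft (4 s.f.).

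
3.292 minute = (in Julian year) 1 minute = 60 s, so 3.292 minute = 3.292 * 60 = 197.52 s. 1 Julian year = 31557600 s, so 197.52 s = 197.52 / 31557600 = 6.2590311e-06 Julian year ≈ 6.259e-06 Julian year (4 s.f.). Final answer: 6.259e-06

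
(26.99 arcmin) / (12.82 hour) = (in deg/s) 1 arcmin = 0.00029088821 rad, so 26.99 arcmin = 26.99 * 0.00029088821 = 0.0078510728 rad. 1 hour = 3600 s, so 12.82 hour = 12.82 * 3600 = 46152 s. Combine: 0.0078510728 rad / 46152 s = 1.7011338e-07 rad/s. 1 deg/s = 0.017453293 rad/s, so 1.7011338e-07 rad/s = 1.7011338e-07 / 0.017453293 = 9.7467788e-06 deg/s ≈ 9.747e-06 deg/s (4 s.f.). Final answer: 9.747e-06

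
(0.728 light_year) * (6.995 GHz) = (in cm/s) 1 light_year = 9.4607305e+15 m, so 0.728 light_year = 0.728 * 9.4607305e+15 = 6.8874118e+15 m. 1 GHz = 1e+09 Hz, so 6.995 GHz = 6.995 * 1e+09 = 6.995e+09 Hz. Combine: 6.8874118e+15 m * 6.995e+09 Hz = 4.8177445e+25 m/s. 1 cm/s = 0.01 m/s, so 4.8177445e+25 m/s = 4.8177445e+25 / 0.01 = 4.8177445e+27 cm/s ≈ 4.818e+27 cm/s (4 s.f.). Final answer: 4.818e+27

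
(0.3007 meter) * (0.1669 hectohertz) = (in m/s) 5.019. Check: 0.3007 meter = 0.3007 m. 1 hectohertz = 100 Hz, so 0.1669 hectohertz = 0.1669 * 100 = 16.69 Hz. Combine: 0.3007 m * 16.69 Hz = 5.018683 m/s. Result: 5.018683 m/s ≈ 5.019 m/s (4 s.f.).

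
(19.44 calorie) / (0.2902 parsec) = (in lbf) 1 calorie = 4.184 J, so 19.44 calorie = 19.44 * 4.184 = 81.33696 J. 1 parsec = 3.0856776e+16 m, so 0.2902 parsec = 0.2902 * 3.0856776e+16 = 8.9546363e+15 m. Combine: 81.33696 J / 8.9546363e+15 m = 9.0832231e-15 N. 1 lbf = 4.4482216 N, so 9.0832231e-15 N = 9.0832231e-15 / 4.4482216 = 2.0419898e-15 lbf ≈ 2.042e-15 lbf (4 s.f.). Final answer: 2.042e-15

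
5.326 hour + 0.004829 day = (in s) 1 hour = 3600 s, so 5.326 hour = 5.326 * 3600 = 19173.6 s. 1 day = 86400 s, so 0.004829 day = 0.004829 * 86400 = 417.2256 s. Sum: 19173.6 + 417.2256 = 19590.826 s. Result: 19590.826 s ≈ 1.959e+04 s (4 s.f.). Final answer: 1.959e+04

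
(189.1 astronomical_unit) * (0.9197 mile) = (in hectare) 4.187e+12. Check: 1 astronomical_unit = 1.4959787e+11 m, so 189.1 astronomical_unit = 189.1 * 1.4959787e+11 = 2.8288957e+13 m. 1 mile = 1609.344 m, so 0.9197 mile = 0.9197 * 1609.344 = 1480.1137 m. Combine: 2.8288957e+13 m * 1480.1137 m = 4.1870873e+16 m^2. 1 hectare = 10000 m^2, so 4.1870873e+16 m^2 = 4.1870873e+16 / 10000 = 4.1870873e+12 hectare ≈ 4.187e+12 hectare (4 s.f.).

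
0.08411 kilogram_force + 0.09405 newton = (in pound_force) 0.2066. Check: 1 kilogram_force = 9.80665 N, so 0.08411 kilogram_force = 0.08411 * 9.80665 = 0.82483733 N. 0.09405 newton = 0.09405 N. Sum: 0.82483733 + 0.09405 = 0.91888733 N. 1 pound_force = 4.4482216 N, so 0.91888733 N = 0.91888733 / 4.4482216 = 0.20657409 pound_force ≈ 0.2066 pound_force (4 s.f.).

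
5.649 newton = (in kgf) 0.576. Check: 5.649 newton = 5.649 N. 1 kgf = 9.80665 N, so 5.649 N = 5.649 / 9.80665 = 0.57603769 kgf ≈ 0.576 kgf (4 s.f.).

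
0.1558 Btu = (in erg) 1 Btu = 1055.0559 J, so 0.1558 Btu = 0.1558 * 1055.0559 = 164.3777 J. 1 erg = 1e-07 J, so 164.3777 J = 164.3777 / 1e-07 = 1.643777e+09 erg ≈ 1.644e+09 erg (4 s.f.). Final answer: 1.644e+09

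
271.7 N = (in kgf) 1 kgf = 9.80665 N, so 271.7 N = 271.7 / 9.80665 = 27.70569 kgf ≈ 27.71 kgf (4 s.f.). Final answer: 27.71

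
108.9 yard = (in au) 6.656e-10. Check: 1 yard = 0.9144 m, so 108.9 yard = 108.9 * 0.9144 = 99.57816 m. 1 au = 1.4959787e+11 m, so 99.57816 m = 99.57816 / 1.4959787e+11 = 6.6563889e-10 au ≈ 6.656e-10 au (4 s.f.).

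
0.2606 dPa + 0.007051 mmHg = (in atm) 9.535e-06. Check: 1 dPa = 0.1 Pa, so 0.2606 dPa = 0.2606 * 0.1 = 0.02606 Pa. 1 mmHg = 133.32237 Pa, so 0.007051 mmHg = 0.007051 * 133.32237 = 0.94005602 Pa. Sum: 0.02606 + 0.94005602 = 0.96611602 Pa. 1 atm = 101325 Pa, so 0.96611602 Pa = 0.96611602 / 101325 = 9.5348238e-06 atm ≈ 9.535e-06 atm (4 s.f.).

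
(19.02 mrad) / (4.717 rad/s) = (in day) 1 mrad = 0.001 rad, so 19.02 mrad = 19.02 * 0.001 = 0.01902 rad. 4.717 rad/s is already in rad/s. Combine: 0.01902 rad / 4.717 rad/s = 0.0040322239 s. 1 day = 86400 s, so 0.0040322239 s = 0.0040322239 / 86400 = 4.6669258e-08 day ≈ 4.667e-08 day (4 s.f.). Final answer: 4.667e-08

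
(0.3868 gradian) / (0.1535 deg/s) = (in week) 3.75e-06. Check: 1 gradian = 0.015707963 rad, so 0.3868 gradian = 0.3868 * 0.015707963 = 0.0060758402 rad. 1 deg/s = 0.017453293 rad/s, so 0.1535 deg/s = 0.1535 * 0.017453293 = 0.0026790804 rad/s. Combine: 0.0060758402 rad / 0.0026790804 rad/s = 2.2678827 s. 1 week = 604800 s, so 2.2678827 s = 2.2678827 / 604800 = 3.7498061e-06 week ≈ 3.75e-06 week (4 s.f.).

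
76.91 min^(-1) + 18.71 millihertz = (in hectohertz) 0.01301. Check: 1 min^(-1) = 0.016666667 Hz, so 76.91 min^(-1) = 76.91 * 0.016666667 = 1.2818333 Hz. 1 millihertz = 0.001 Hz, so 18.71 millihertz = 18.71 * 0.001 = 0.01871 Hz. Sum: 1.2818333 + 0.01871 = 1.3005433 Hz. 1 hectohertz = 100 Hz, so 1.3005433 Hz = 1.3005433 / 100 = 0.013005433 hectohertz ≈ 0.01301 hectohertz (4 s.f.).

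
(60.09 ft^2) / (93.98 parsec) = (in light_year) 2.035e-34. Check: 1 ft^2 = 0.09290304 m^2, so 60.09 ft^2 = 60.09 * 0.09290304 = 5.5825437 m^2. 1 parsec = 3.0856776e+16 m, so 93.98 parsec = 93.98 * 3.0856776e+16 = 2.8999198e+18 m. Combine: 5.5825437 m^2 / 2.8999198e+18 m = 1.9250683e-18 m. 1 light_year = 9.4607305e+15 m, so 1.9250683e-18 m = 1.9250683e-18 / 9.4607305e+15 = 2.0347988e-34 light_year ≈ 2.035e-34 light_year (4 s.f.).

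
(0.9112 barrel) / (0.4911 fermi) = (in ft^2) 1 barrel = 0.15898729 m^3, so 0.9112 barrel = 0.9112 * 0.15898729 = 0.14486922 m^3. 1 fermi = 1e-15 m, so 0.4911 fermi = 0.4911 * 1e-15 = 4.911e-16 m. Combine: 0.14486922 m^3 / 4.911e-16 m = 2.9498926e+14 m^2. 1 ft^2 = 0.09290304 m^2, so 2.9498926e+14 m^2 = 2.9498926e+14 / 0.09290304 = 3.1752379e+15 ft^2 ≈ 3.175e+15 ft^2 (4 s.f.). Final answer: 3.175e+15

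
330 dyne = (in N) 0.0033. Check: 1 dyne = 1e-05 N, so 330 dyne = 330 * 1e-05 = 0.0033 N. Result: 0.0033 N.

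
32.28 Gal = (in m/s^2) 0.3228. Check: 1 Gal = 0.01 m/s^2, so 32.28 Gal = 32.28 * 0.01 = 0.3228 m/s^2. Result: 0.3228 m/s^2.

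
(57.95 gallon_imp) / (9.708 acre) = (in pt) 1 gallon_imp = 0.00454609 m^3, so 57.95 gallon_imp = 57.95 * 0.00454609 = 0.26344592 m^3. 1 acre = 4046.8564 m^2, so 9.708 acre = 9.708 * 4046.8564 = 39286.882 m^2. Combine: 0.26344592 m^3 / 39286.882 m^2 = 6.7056967e-06 m. 1 pt = 0.00035277778 m, so 6.7056967e-06 m = 6.7056967e-06 / 0.00035277778 = 0.019008274 pt ≈ 0.01901 pt (4 s.f.). Final answer: 0.01901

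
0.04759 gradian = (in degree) 0.04283. Check: 1 gradian = 0.015707963 rad, so 0.04759 gradian = 0.04759 * 0.015707963 = 0.00074754197 rad. 1 degree = 0.017453293 rad, so 0.00074754197 rad = 0.00074754197 / 0.017453293 = 0.042831 degree ≈ 0.04283 degree (4 s.f.).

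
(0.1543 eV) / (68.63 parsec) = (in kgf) 1.19e-39. Check: 1 eV = 1.6021766e-19 J, so 0.1543 eV = 0.1543 * 1.6021766e-19 = 2.4721585e-20 J. 1 parsec = 3.0856776e+16 m, so 68.63 parsec = 68.63 * 3.0856776e+16 = 2.1177005e+18 m. Combine: 2.4721585e-20 J / 2.1177005e+18 m = 1.1673787e-38 N. 1 kgf = 9.80665 N, so 1.1673787e-38 N = 1.1673787e-38 / 9.80665 = 1.190395e-39 kgf ≈ 1.19e-39 kgf (4 s.f.).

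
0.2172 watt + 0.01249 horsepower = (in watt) 0.2172 watt = 0.2172 W. 1 horsepower = 745.69987 W, so 0.01249 horsepower = 0.01249 * 745.69987 = 9.3137914 W. Sum: 0.2172 + 9.3137914 = 9.5309914 W. 9.5309914 W = 9.5309914 watt ≈ 9.531 watt (4 s.f.). Final answer: 9.531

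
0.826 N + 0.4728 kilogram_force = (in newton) 0.826 N is already in N. 1 kilogram_force = 9.80665 N, so 0.4728 kilogram_force = 0.4728 * 9.80665 = 4.6365841 N. Sum: 0.826 + 4.6365841 = 5.4625841 N. 5.4625841 N = 5.4625841 newton ≈ 5.463 newton (4 s.f.). Final answer: 5.463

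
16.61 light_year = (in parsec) 1 light_year = 9.4607305e+15 m, so 16.61 light_year = 16.61 * 9.4607305e+15 = 1.5714273e+17 m. 1 parsec = 3.0856776e+16 m, so 1.5714273e+17 m = 1.5714273e+17 / 3.0856776e+16 = 5.0926492 parsec ≈ 5.093 parsec (4 s.f.). Final answer: 5.093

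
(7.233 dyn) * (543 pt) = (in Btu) 1 dyn = 1e-05 N, so 7.233 dyn = 7.233 * 1e-05 = 7.233e-05 N. 1 pt = 0.00035277778 m, so 543 pt = 543 * 0.00035277778 = 0.19155833 m. Combine: 7.233e-05 N * 0.19155833 m = 1.3855414e-05 J. 1 Btu = 1055.0559 J, so 1.3855414e-05 J = 1.3855414e-05 / 1055.0559 = 1.3132399e-08 Btu ≈ 1.313e-08 Btu (4 s.f.). Final answer: 1.313e-08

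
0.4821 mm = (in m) 0.0004821. Check: 1 mm = 0.001 m, so 0.4821 mm = 0.4821 * 0.001 = 0.0004821 m. Result: 0.0004821 m.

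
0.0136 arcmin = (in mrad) 0.003956. Check: 1 arcmin = 0.00029088821 rad, so 0.0136 arcmin = 0.0136 * 0.00029088821 = 3.9560796e-06 rad. 1 mrad = 0.001 rad, so 3.9560796e-06 rad = 3.9560796e-06 / 0.001 = 0.0039560796 mrad ≈ 0.003956 mrad (4 s.f.).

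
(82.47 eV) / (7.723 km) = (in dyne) 1.711e-16. Check: 1 eV = 1.6021766e-19 J, so 82.47 eV = 82.47 * 1.6021766e-19 = 1.3213151e-17 J. 1 km = 1000 m, so 7.723 km = 7.723 * 1000 = 7723 m. Combine: 1.3213151e-17 J / 7723 m = 1.7108832e-21 N. 1 dyne = 1e-05 N, so 1.7108832e-21 N = 1.7108832e-21 / 1e-05 = 1.7108832e-16 dyne ≈ 1.711e-16 dyne (4 s.f.).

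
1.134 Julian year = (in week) 1 Julian year = 31557600 s, so 1.134 Julian year = 1.134 * 31557600 = 35786318 s. 1 week = 604800 s, so 35786318 s = 35786318 / 604800 = 59.1705 week ≈ 59.17 week (4 s.f.). Final answer: 59.17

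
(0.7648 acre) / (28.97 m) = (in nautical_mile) 0.05769. Check: 1 acre = 4046.8564 m^2, so 0.7648 acre = 0.7648 * 4046.8564 = 3095.0358 m^2. 28.97 m is already in m. Combine: 3095.0358 m^2 / 28.97 m = 106.83589 m. 1 nautical_mile = 1852 m, so 106.83589 m = 106.83589 / 1852 = 0.057686767 nautical_mile ≈ 0.05769 nautical_mile (4 s.f.).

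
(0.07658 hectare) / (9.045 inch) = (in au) 1 hectare = 10000 m^2, so 0.07658 hectare = 0.07658 * 10000 = 765.8 m^2. 1 inch = 0.0254 m, so 9.045 inch = 9.045 * 0.0254 = 0.229743 m. Combine: 765.8 m^2 / 0.229743 m = 3333.2898 m. 1 au = 1.4959787e+11 m, so 3333.2898 m = 3333.2898 / 1.4959787e+11 = 2.2281666e-08 au ≈ 2.228e-08 au (4 s.f.). Final answer: 2.228e-08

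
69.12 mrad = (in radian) 1 mrad = 0.001 rad, so 69.12 mrad = 69.12 * 0.001 = 0.06912 rad. 0.06912 rad = 0.06912 radian. Final answer: 0.06912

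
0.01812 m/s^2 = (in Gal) 1.812. Check: 1 Gal = 0.01 m/s^2, so 0.01812 m/s^2 = 0.01812 / 0.01 = 1.812 Gal.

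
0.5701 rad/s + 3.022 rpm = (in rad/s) 0.8866. Check: 0.5701 rad/s is already in rad/s. 1 rpm = 0.10471976 rad/s, so 3.022 rpm = 3.022 * 0.10471976 = 0.3164631 rad/s. Sum: 0.5701 + 0.3164631 = 0.8865631 rad/s. Result: 0.8865631 rad/s ≈ 0.8866 rad/s (4 s.f.).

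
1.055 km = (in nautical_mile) 1 km = 1000 m, so 1.055 km = 1.055 * 1000 = 1055 m. 1 nautical_mile = 1852 m, so 1055 m = 1055 / 1852 = 0.56965443 nautical_mile ≈ 0.5697 nautical_mile (4 s.f.). Final answer: 0.5697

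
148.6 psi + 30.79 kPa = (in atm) 10.42. Check: 1 psi = 6894.7573 Pa, so 148.6 psi = 148.6 * 6894.7573 = 1024560.9 Pa. 1 kPa = 1000 Pa, so 30.79 kPa = 30.79 * 1000 = 30790 Pa. Sum: 1024560.9 + 30790 = 1055350.9 Pa. 1 atm = 101325 Pa, so 1055350.9 Pa = 1055350.9 / 101325 = 10.415504 atm ≈ 10.42 atm (4 s.f.).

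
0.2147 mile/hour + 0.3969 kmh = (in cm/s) 20.62. Check: 1 mile/hour = 0.44704 m/s, so 0.2147 mile/hour = 0.2147 * 0.44704 = 0.095979488 m/s. 1 kmh = 0.27777778 m/s, so 0.3969 kmh = 0.3969 * 0.27777778 = 0.11025 m/s. Sum: 0.095979488 + 0.11025 = 0.20622949 m/s. 1 cm/s = 0.01 m/s, so 0.20622949 m/s = 0.20622949 / 0.01 = 20.622949 cm/s ≈ 20.62 cm/s (4 s.f.).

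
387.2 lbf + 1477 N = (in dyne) 1 lbf = 4.4482216 N, so 387.2 lbf = 387.2 * 4.4482216 = 1722.3514 N. 1477 N is already in N. Sum: 1722.3514 + 1477 = 3199.3514 N. 1 dyne = 1e-05 N, so 3199.3514 N = 3199.3514 / 1e-05 = 3.1993514e+08 dyne ≈ 3.199e+08 dyne (4 s.f.). Final answer: 3.199e+08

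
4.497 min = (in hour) 1 min = 60 s, so 4.497 min = 4.497 * 60 = 269.82 s. 1 hour = 3600 s, so 269.82 s = 269.82 / 3600 = 0.07495 hour. Final answer: 0.07495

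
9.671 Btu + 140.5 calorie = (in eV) 6.735e+22. Check: 1 Btu = 1055.0559 J, so 9.671 Btu = 9.671 * 1055.0559 = 10203.445 J. 1 calorie = 4.184 J, so 140.5 calorie = 140.5 * 4.184 = 587.852 J. Sum: 10203.445 + 587.852 = 10791.297 J. 1 eV = 1.6021766e-19 J, so 10791.297 J = 10791.297 / 1.6021766e-19 = 6.7353979e+22 eV ≈ 6.735e+22 eV (4 s.f.).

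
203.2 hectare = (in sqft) 2.187e+07. Check: 1 hectare = 10000 m^2, so 203.2 hectare = 203.2 * 10000 = 2032000 m^2. 1 sqft = 0.09290304 m^2, so 2032000 m^2 = 2032000 / 0.09290304 = 21872266 sqft ≈ 2.187e+07 sqft (4 s.f.).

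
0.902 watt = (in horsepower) 0.00121. Check: 0.902 watt = 0.902 W. 1 horsepower = 745.69987 W, so 0.902 W = 0.902 / 745.69987 = 0.0012096019 horsepower ≈ 0.00121 horsepower (4 s.f.).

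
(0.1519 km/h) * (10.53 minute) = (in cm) 2666. Check: 1 km/h = 0.27777778 m/s, so 0.1519 km/h = 0.1519 * 0.27777778 = 0.042194444 m/s. 1 minute = 60 s, so 10.53 minute = 10.53 * 60 = 631.8 s. Combine: 0.042194444 m/s * 631.8 s = 26.65845 m. 1 cm = 0.01 m, so 26.65845 m = 26.65845 / 0.01 = 2665.845 cm ≈ 2666 cm (4 s.f.).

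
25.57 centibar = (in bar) 1 centibar = 1000 Pa, so 25.57 centibar = 25.57 * 1000 = 25570 Pa. 1 bar = 100000 Pa, so 25570 Pa = 25570 / 100000 = 0.2557 bar. Final answer: 0.2557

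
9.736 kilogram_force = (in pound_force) 21.46. Check: 1 kilogram_force = 9.80665 N, so 9.736 kilogram_force = 9.736 * 9.80665 = 95.477544 N. 1 pound_force = 4.4482216 N, so 95.477544 N = 95.477544 / 4.4482216 = 21.464206 pound_force ≈ 21.46 pound_force (4 s.f.).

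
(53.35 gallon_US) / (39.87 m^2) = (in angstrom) 5.065e+07. Check: 1 gallon_US = 0.0037854118 m^3, so 53.35 gallon_US = 53.35 * 0.0037854118 = 0.20195172 m^3. 39.87 m^2 is already in m^2. Combine: 0.20195172 m^3 / 39.87 m^2 = 0.005065255 m. 1 angstrom = 1e-10 m, so 0.005065255 m = 0.005065255 / 1e-10 = 50652550 angstrom ≈ 5.065e+07 angstrom (4 s.f.).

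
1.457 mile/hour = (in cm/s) 65.13. Check: 1 mile/hour = 0.44704 m/s, so 1.457 mile/hour = 1.457 * 0.44704 = 0.65133728 m/s. 1 cm/s = 0.01 m/s, so 0.65133728 m/s = 0.65133728 / 0.01 = 65.133728 cm/s ≈ 65.13 cm/s (4 s.f.).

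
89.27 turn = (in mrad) 1 turn = 6.2831853 rad, so 89.27 turn = 89.27 * 6.2831853 = 560.89995 rad. 1 mrad = 0.001 rad, so 560.89995 rad = 560.89995 / 0.001 = 560899.95 mrad ≈ 5.609e+05 mrad (4 s.f.). Final answer: 5.609e+05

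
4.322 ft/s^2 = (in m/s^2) 1.317. Check: 1 ft/s^2 = 0.3048 m/s^2, so 4.322 ft/s^2 = 4.322 * 0.3048 = 1.3173456 m/s^2. Result: 1.3173456 m/s^2 ≈ 1.317 m/s^2 (4 s.f.).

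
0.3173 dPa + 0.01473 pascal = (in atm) 4.585e-07. Check: 1 dPa = 0.1 Pa, so 0.3173 dPa = 0.3173 * 0.1 = 0.03173 Pa. 0.01473 pascal = 0.01473 Pa. Sum: 0.03173 + 0.01473 = 0.04646 Pa. 1 atm = 101325 Pa, so 0.04646 Pa = 0.04646 / 101325 = 4.5852455e-07 atm ≈ 4.585e-07 atm (4 s.f.).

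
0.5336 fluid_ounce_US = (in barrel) 9.926e-05. Check: 1 fluid_ounce_US = 2.957353e-05 m^3, so 0.5336 fluid_ounce_US = 0.5336 * 2.957353e-05 = 1.5780435e-05 m^3. 1 barrel = 0.15898729 m^3, so 1.5780435e-05 m^3 = 1.5780435e-05 / 0.15898729 = 9.9255952e-05 barrel ≈ 9.926e-05 barrel (4 s.f.).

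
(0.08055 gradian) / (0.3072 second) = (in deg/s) 1 gradian = 0.015707963 rad, so 0.08055 gradian = 0.08055 * 0.015707963 = 0.0012652764 rad. 0.3072 second = 0.3072 s. Combine: 0.0012652764 rad / 0.3072 s = 0.0041187384 rad/s. 1 deg/s = 0.017453293 rad/s, so 0.0041187384 rad/s = 0.0041187384 / 0.017453293 = 0.23598633 deg/s ≈ 0.236 deg/s (4 s.f.). Final answer: 0.236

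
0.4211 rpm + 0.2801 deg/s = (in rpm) 1 rpm = 0.10471976 rad/s, so 0.4211 rpm = 0.4211 * 0.10471976 = 0.044097489 rad/s. 1 deg/s = 0.017453293 rad/s, so 0.2801 deg/s = 0.2801 * 0.017453293 = 0.0048886672 rad/s. Sum: 0.044097489 + 0.0048886672 = 0.048986156 rad/s. 1 rpm = 0.10471976 rad/s, so 0.048986156 rad/s = 0.048986156 / 0.10471976 = 0.46778333 rpm ≈ 0.4678 rpm (4 s.f.). Final answer: 0.4678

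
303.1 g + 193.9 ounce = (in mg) 1 g = 0.001 kg, so 303.1 g = 303.1 * 0.001 = 0.3031 kg. 1 ounce = 0.028349523 kg, so 193.9 ounce = 193.9 * 0.028349523 = 5.4969725 kg. Sum: 0.3031 + 5.4969725 = 5.8000725 kg. 1 mg = 1e-06 kg, so 5.8000725 kg = 5.8000725 / 1e-06 = 5800072.5 mg ≈ 5.8e+06 mg (4 s.f.). Final answer: 5.8e+06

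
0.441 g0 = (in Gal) 432.5. Check: 1 g0 = 9.80665 m/s^2, so 0.441 g0 = 0.441 * 9.80665 = 4.3247326 m/s^2. 1 Gal = 0.01 m/s^2, so 4.3247326 m/s^2 = 4.3247326 / 0.01 = 432.47326 Gal ≈ 432.5 Gal (4 s.f.).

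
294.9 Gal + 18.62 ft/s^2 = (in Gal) 1 Gal = 0.01 m/s^2, so 294.9 Gal = 294.9 * 0.01 = 2.949 m/s^2. 1 ft/s^2 = 0.3048 m/s^2, so 18.62 ft/s^2 = 18.62 * 0.3048 = 5.675376 m/s^2. Sum: 2.949 + 5.675376 = 8.624376 m/s^2. 1 Gal = 0.01 m/s^2, so 8.624376 m/s^2 = 8.624376 / 0.01 = 862.4376 Gal ≈ 862.4 Gal (4 s.f.). Final answer: 862.4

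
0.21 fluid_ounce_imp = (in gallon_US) 1 fluid_ounce_imp = 2.8413063e-05 m^3, so 0.21 fluid_ounce_imp = 0.21 * 2.8413063e-05 = 5.9667431e-06 m^3. 1 gallon_US = 0.0037854118 m^3, so 5.9667431e-06 m^3 = 5.9667431e-06 / 0.0037854118 = 0.0015762468 gallon_US ≈ 0.001576 gallon_US (4 s.f.). Final answer: 0.001576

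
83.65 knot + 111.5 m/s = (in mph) 345.7. Check: 1 knot = 0.51444444 m/s, so 83.65 knot = 83.65 * 0.51444444 = 43.033278 m/s. 111.5 m/s is already in m/s. Sum: 43.033278 + 111.5 = 154.53328 m/s. 1 mph = 0.44704 m/s, so 154.53328 m/s = 154.53328 / 0.44704 = 345.6811 mph ≈ 345.7 mph (4 s.f.).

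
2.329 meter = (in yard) 2.547. Check: 2.329 meter = 2.329 m. 1 yard = 0.9144 m, so 2.329 m = 2.329 / 0.9144 = 2.5470254 yard ≈ 2.547 yard (4 s.f.).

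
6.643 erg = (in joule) 6.643e-07. Check: 1 erg = 1e-07 J, so 6.643 erg = 6.643 * 1e-07 = 6.643e-07 J. 6.643e-07 J = 6.643e-07 joule.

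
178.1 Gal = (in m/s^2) 1.781. Check: 1 Gal = 0.01 m/s^2, so 178.1 Gal = 178.1 * 0.01 = 1.781 m/s^2. Result: 1.781 m/s^2.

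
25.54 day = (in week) 3.649. Check: 1 day = 86400 s, so 25.54 day = 25.54 * 86400 = 2206656 s. 1 week = 604800 s, so 2206656 s = 2206656 / 604800 = 3.6485714 week ≈ 3.649 week (4 s.f.).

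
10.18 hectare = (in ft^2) 1 hectare = 10000 m^2, so 10.18 hectare = 10.18 * 10000 = 101800 m^2. 1 ft^2 = 0.09290304 m^2, so 101800 m^2 = 101800 / 0.09290304 = 1095766.1 ft^2 ≈ 1.096e+06 ft^2 (4 s.f.). Final answer: 1.096e+06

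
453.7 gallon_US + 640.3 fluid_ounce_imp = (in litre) 1 gallon_US = 0.0037854118 m^3, so 453.7 gallon_US = 453.7 * 0.0037854118 = 1.7174413 m^3. 1 fluid_ounce_imp = 2.8413063e-05 m^3, so 640.3 fluid_ounce_imp = 640.3 * 2.8413063e-05 = 0.018192884 m^3. Sum: 1.7174413 + 0.018192884 = 1.7356342 m^3. 1 litre = 0.001 m^3, so 1.7356342 m^3 = 1.7356342 / 0.001 = 1735.6342 litre ≈ 1736 litre (4 s.f.). Final answer: 1736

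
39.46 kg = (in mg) 3.946e+07. Check: 1 mg = 1e-06 kg, so 39.46 kg = 39.46 / 1e-06 = 39460000 mg ≈ 3.946e+07 mg (4 s.f.).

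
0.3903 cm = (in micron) 1 cm = 0.01 m, so 0.3903 cm = 0.3903 * 0.01 = 0.003903 m. 1 micron = 1e-06 m, so 0.003903 m = 0.003903 / 1e-06 = 3903 micron. Final answer: 3903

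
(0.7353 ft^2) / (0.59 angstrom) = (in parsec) 3.752e-08. Check: 1 ft^2 = 0.09290304 m^2, so 0.7353 ft^2 = 0.7353 * 0.09290304 = 0.068311605 m^2. 1 angstrom = 1e-10 m, so 0.59 angstrom = 0.59 * 1e-10 = 5.9e-11 m. Combine: 0.068311605 m^2 / 5.9e-11 m = 1.1578238e+09 m. 1 parsec = 3.0856776e+16 m, so 1.1578238e+09 m = 1.1578238e+09 / 3.0856776e+16 = 3.7522515e-08 parsec ≈ 3.752e-08 parsec (4 s.f.).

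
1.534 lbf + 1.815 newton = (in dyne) 8.639e+05. Check: 1 lbf = 4.4482216 N, so 1.534 lbf = 1.534 * 4.4482216 = 6.823572 N. 1.815 newton = 1.815 N. Sum: 6.823572 + 1.815 = 8.638572 N. 1 dyne = 1e-05 N, so 8.638572 N = 8.638572 / 1e-05 = 863857.2 dyne ≈ 8.639e+05 dyne (4 s.f.).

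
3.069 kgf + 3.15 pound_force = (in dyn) 4.411e+06. Check: 1 kgf = 9.80665 N, so 3.069 kgf = 3.069 * 9.80665 = 30.096609 N. 1 pound_force = 4.4482216 N, so 3.15 pound_force = 3.15 * 4.4482216 = 14.011898 N. Sum: 30.096609 + 14.011898 = 44.108507 N. 1 dyn = 1e-05 N, so 44.108507 N = 44.108507 / 1e-05 = 4410850.7 dyn ≈ 4.411e+06 dyn (4 s.f.).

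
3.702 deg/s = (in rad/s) 0.06461. Check: 1 deg/s = 0.017453293 rad/s, so 3.702 deg/s = 3.702 * 0.017453293 = 0.064612089 rad/s. Result: 0.064612089 rad/s ≈ 0.06461 rad/s (4 s.f.).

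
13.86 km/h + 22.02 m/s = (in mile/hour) 1 km/h = 0.27777778 m/s, so 13.86 km/h = 13.86 * 0.27777778 = 3.85 m/s. 22.02 m/s is already in m/s. Sum: 3.85 + 22.02 = 25.87 m/s. 1 mile/hour = 0.44704 m/s, so 25.87 m/s = 25.87 / 0.44704 = 57.869542 mile/hour ≈ 57.87 mile/hour (4 s.f.). Final answer: 57.87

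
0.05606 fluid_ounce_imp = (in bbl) 1.002e-05. Check: 1 fluid_ounce_imp = 2.8413063e-05 m^3, so 0.05606 fluid_ounce_imp = 0.05606 * 2.8413063e-05 = 1.5928363e-06 m^3. 1 bbl = 0.15898729 m^3, so 1.5928363e-06 m^3 = 1.5928363e-06 / 0.15898729 = 1.0018639e-05 bbl ≈ 1.002e-05 bbl (4 s.f.).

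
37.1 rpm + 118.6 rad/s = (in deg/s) 1 rpm = 0.10471976 rad/s, so 37.1 rpm = 37.1 * 0.10471976 = 3.8851029 rad/s. 118.6 rad/s is already in rad/s. Sum: 3.8851029 + 118.6 = 122.4851 rad/s. 1 deg/s = 0.017453293 rad/s, so 122.4851 rad/s = 122.4851 / 0.017453293 = 7017.8795 deg/s ≈ 7018 deg/s (4 s.f.). Final answer: 7018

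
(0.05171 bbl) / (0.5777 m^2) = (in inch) 0.5603. Check: 1 bbl = 0.15898729 m^3, so 0.05171 bbl = 0.05171 * 0.15898729 = 0.008221233 m^3. 0.5777 m^2 is already in m^2. Combine: 0.008221233 m^3 / 0.5777 m^2 = 0.014230973 m. 1 inch = 0.0254 m, so 0.014230973 m = 0.014230973 / 0.0254 = 0.56027452 inch ≈ 0.5603 inch (4 s.f.).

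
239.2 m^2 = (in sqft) 1 sqft = 0.09290304 m^2, so 239.2 m^2 = 239.2 / 0.09290304 = 2574.7274 sqft ≈ 2575 sqft (4 s.f.). Final answer: 2575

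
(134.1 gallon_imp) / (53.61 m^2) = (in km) 1.137e-05. Check: 1 gallon_imp = 0.00454609 m^3, so 134.1 gallon_imp = 134.1 * 0.00454609 = 0.60963067 m^3. 53.61 m^2 is already in m^2. Combine: 0.60963067 m^3 / 53.61 m^2 = 0.011371585 m. 1 km = 1000 m, so 0.011371585 m = 0.011371585 / 1000 = 1.1371585e-05 km ≈ 1.137e-05 km (4 s.f.).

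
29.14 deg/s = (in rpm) 4.857. Check: 1 deg/s = 0.017453293 rad/s, so 29.14 deg/s = 29.14 * 0.017453293 = 0.50858894 rad/s. 1 rpm = 0.10471976 rad/s, so 0.50858894 rad/s = 0.50858894 / 0.10471976 = 4.8566667 rpm ≈ 4.857 rpm (4 s.f.).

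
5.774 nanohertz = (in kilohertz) 5.774e-12. Check: 1 nanohertz = 1e-09 Hz, so 5.774 nanohertz = 5.774 * 1e-09 = 5.774e-09 Hz. 1 kilohertz = 1000 Hz, so 5.774e-09 Hz = 5.774e-09 / 1000 = 5.774e-12 kilohertz.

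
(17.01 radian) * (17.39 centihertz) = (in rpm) 28.25. Check: 17.01 radian = 17.01 rad. 1 centihertz = 0.01 Hz, so 17.39 centihertz = 17.39 * 0.01 = 0.1739 Hz. Combine: 17.01 rad * 0.1739 Hz = 2.958039 rad/s. 1 rpm = 0.10471976 rad/s, so 2.958039 rad/s = 2.958039 / 0.10471976 = 28.247192 rpm ≈ 28.25 rpm (4 s.f.).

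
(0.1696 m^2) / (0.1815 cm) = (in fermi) 0.1696 m^2 is already in m^2. 1 cm = 0.01 m, so 0.1815 cm = 0.1815 * 0.01 = 0.001815 m. Combine: 0.1696 m^2 / 0.001815 m = 93.443526 m. 1 fermi = 1e-15 m, so 93.443526 m = 93.443526 / 1e-15 = 9.3443526e+16 fermi ≈ 9.344e+16 fermi (4 s.f.). Final answer: 9.344e+16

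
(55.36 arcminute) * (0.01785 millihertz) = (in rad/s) 1 arcminute = 0.00029088821 rad, so 55.36 arcminute = 55.36 * 0.00029088821 = 0.016103571 rad. 1 millihertz = 0.001 Hz, so 0.01785 millihertz = 0.01785 * 0.001 = 1.785e-05 Hz. Combine: 0.016103571 rad * 1.785e-05 Hz = 2.8744875e-07 rad/s. Result: 2.8744875e-07 rad/s ≈ 2.874e-07 rad/s (4 s.f.). Final answer: 2.874e-07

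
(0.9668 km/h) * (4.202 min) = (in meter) 67.71. Check: 1 km/h = 0.27777778 m/s, so 0.9668 km/h = 0.9668 * 0.27777778 = 0.26855556 m/s. 1 min = 60 s, so 4.202 min = 4.202 * 60 = 252.12 s. Combine: 0.26855556 m/s * 252.12 s = 67.708227 m. 67.708227 m = 67.708227 meter ≈ 67.71 meter (4 s.f.).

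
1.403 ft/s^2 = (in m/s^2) 1 ft/s^2 = 0.3048 m/s^2, so 1.403 ft/s^2 = 1.403 * 0.3048 = 0.4276344 m/s^2. Result: 0.4276344 m/s^2 ≈ 0.4276 m/s^2 (4 s.f.). Final answer: 0.4276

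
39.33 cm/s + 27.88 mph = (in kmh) 1 cm/s = 0.01 m/s, so 39.33 cm/s = 39.33 * 0.01 = 0.3933 m/s. 1 mph = 0.44704 m/s, so 27.88 mph = 27.88 * 0.44704 = 12.463475 m/s. Sum: 0.3933 + 12.463475 = 12.856775 m/s. 1 kmh = 0.27777778 m/s, so 12.856775 m/s = 12.856775 / 0.27777778 = 46.284391 kmh ≈ 46.28 kmh (4 s.f.). Final answer: 46.28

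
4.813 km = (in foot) 1 km = 1000 m, so 4.813 km = 4.813 * 1000 = 4813 m. 1 foot = 0.3048 m, so 4813 m = 4813 / 0.3048 = 15790.682 foot ≈ 1.579e+04 foot (4 s.f.). Final answer: 1.579e+04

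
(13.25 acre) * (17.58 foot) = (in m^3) 2.873e+05. Check: 1 acre = 4046.8564 m^2, so 13.25 acre = 13.25 * 4046.8564 = 53620.848 m^2. 1 foot = 0.3048 m, so 17.58 foot = 17.58 * 0.3048 = 5.358384 m. Combine: 53620.848 m^2 * 5.358384 m = 287321.09 m^3. Result: 287321.09 m^3 ≈ 2.873e+05 m^3 (4 s.f.).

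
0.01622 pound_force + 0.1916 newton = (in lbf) 1 pound_force = 4.4482216 N, so 0.01622 pound_force = 0.01622 * 4.4482216 = 0.072150155 N. 0.1916 newton = 0.1916 N. Sum: 0.072150155 + 0.1916 = 0.26375015 N. 1 lbf = 4.4482216 N, so 0.26375015 N = 0.26375015 / 4.4482216 = 0.059293393 lbf ≈ 0.05929 lbf (4 s.f.). Final answer: 0.05929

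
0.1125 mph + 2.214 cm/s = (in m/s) 0.07243. Check: 1 mph = 0.44704 m/s, so 0.1125 mph = 0.1125 * 0.44704 = 0.050292 m/s. 1 cm/s = 0.01 m/s, so 2.214 cm/s = 2.214 * 0.01 = 0.02214 m/s. Sum: 0.050292 + 0.02214 = 0.072432 m/s. Result: 0.072432 m/s ≈ 0.07243 m/s (4 s.f.).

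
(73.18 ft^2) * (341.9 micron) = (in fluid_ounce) 78.6. Check: 1 ft^2 = 0.09290304 m^2, so 73.18 ft^2 = 73.18 * 0.09290304 = 6.7986445 m^2. 1 micron = 1e-06 m, so 341.9 micron = 341.9 * 1e-06 = 0.0003419 m. Combine: 6.7986445 m^2 * 0.0003419 m = 0.0023244565 m^3. 1 fluid_ounce = 2.957353e-05 m^3, so 0.0023244565 m^3 = 0.0023244565 / 2.957353e-05 = 78.599226 fluid_ounce ≈ 78.6 fluid_ounce (4 s.f.).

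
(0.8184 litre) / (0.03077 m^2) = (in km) 2.66e-05. Check: 1 litre = 0.001 m^3, so 0.8184 litre = 0.8184 * 0.001 = 0.0008184 m^3. 0.03077 m^2 is already in m^2. Combine: 0.0008184 m^3 / 0.03077 m^2 = 0.026597335 m. 1 km = 1000 m, so 0.026597335 m = 0.026597335 / 1000 = 2.6597335e-05 km ≈ 2.66e-05 km (4 s.f.).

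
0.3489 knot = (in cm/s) 17.95. Check: 1 knot = 0.51444444 m/s, so 0.3489 knot = 0.3489 * 0.51444444 = 0.17948967 m/s. 1 cm/s = 0.01 m/s, so 0.17948967 m/s = 0.17948967 / 0.01 = 17.948967 cm/s ≈ 17.95 cm/s (4 s.f.).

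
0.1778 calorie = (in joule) 0.7439. Check: 1 calorie = 4.184 J, so 0.1778 calorie = 0.1778 * 4.184 = 0.7439152 J. 0.7439152 J = 0.7439152 joule ≈ 0.7439 joule (4 s.f.).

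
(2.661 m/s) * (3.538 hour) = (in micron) 2.661 m/s is already in m/s. 1 hour = 3600 s, so 3.538 hour = 3.538 * 3600 = 12736.8 s. Combine: 2.661 m/s * 12736.8 s = 33892.625 m. 1 micron = 1e-06 m, so 33892.625 m = 33892.625 / 1e-06 = 3.3892625e+10 micron ≈ 3.389e+10 micron (4 s.f.). Final answer: 3.389e+10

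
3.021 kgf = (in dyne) 2.963e+06. Check: 1 kgf = 9.80665 N, so 3.021 kgf = 3.021 * 9.80665 = 29.62589 N. 1 dyne = 1e-05 N, so 29.62589 N = 29.62589 / 1e-05 = 2962589 dyne ≈ 2.963e+06 dyne (4 s.f.).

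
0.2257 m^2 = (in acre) 5.577e-05. Check: 1 acre = 4046.8564 m^2, so 0.2257 m^2 = 0.2257 / 4046.8564 = 5.5771685e-05 acre ≈ 5.577e-05 acre (4 s.f.).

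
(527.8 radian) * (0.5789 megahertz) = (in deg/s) 1.751e+10. Check: 527.8 radian = 527.8 rad. 1 megahertz = 1000000 Hz, so 0.5789 megahertz = 0.5789 * 1000000 = 578900 Hz. Combine: 527.8 rad * 578900 Hz = 3.0554342e+08 rad/s. 1 deg/s = 0.017453293 rad/s, so 3.0554342e+08 rad/s = 3.0554342e+08 / 0.017453293 = 1.7506348e+10 deg/s ≈ 1.751e+10 deg/s (4 s.f.).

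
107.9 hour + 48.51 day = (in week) 1 hour = 3600 s, so 107.9 hour = 107.9 * 3600 = 388440 s. 1 day = 86400 s, so 48.51 day = 48.51 * 86400 = 4191264 s. Sum: 388440 + 4191264 = 4579704 s. 1 week = 604800 s, so 4579704 s = 4579704 / 604800 = 7.5722619 week ≈ 7.572 week (4 s.f.). Final answer: 7.572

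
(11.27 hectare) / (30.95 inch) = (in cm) 1.434e+07. Check: 1 hectare = 10000 m^2, so 11.27 hectare = 11.27 * 10000 = 112700 m^2. 1 inch = 0.0254 m, so 30.95 inch = 30.95 * 0.0254 = 0.78613 m. Combine: 112700 m^2 / 0.78613 m = 143360.51 m. 1 cm = 0.01 m, so 143360.51 m = 143360.51 / 0.01 = 14336051 cm ≈ 1.434e+07 cm (4 s.f.).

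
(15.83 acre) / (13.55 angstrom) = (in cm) 1 acre = 4046.8564 m^2, so 15.83 acre = 15.83 * 4046.8564 = 64061.737 m^2. 1 angstrom = 1e-10 m, so 13.55 angstrom = 13.55 * 1e-10 = 1.355e-09 m. Combine: 64061.737 m^2 / 1.355e-09 m = 4.7278035e+13 m. 1 cm = 0.01 m, so 4.7278035e+13 m = 4.7278035e+13 / 0.01 = 4.7278035e+15 cm ≈ 4.728e+15 cm (4 s.f.). Final answer: 4.728e+15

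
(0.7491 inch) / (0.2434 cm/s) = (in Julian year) 2.477e-07. Check: 1 inch = 0.0254 m, so 0.7491 inch = 0.7491 * 0.0254 = 0.01902714 m. 1 cm/s = 0.01 m/s, so 0.2434 cm/s = 0.2434 * 0.01 = 0.002434 m/s. Combine: 0.01902714 m / 0.002434 m/s = 7.8172309 s. 1 Julian year = 31557600 s, so 7.8172309 s = 7.8172309 / 31557600 = 2.477131e-07 Julian year ≈ 2.477e-07 Julian year (4 s.f.).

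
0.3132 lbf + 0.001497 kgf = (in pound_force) 0.3165. Check: 1 lbf = 4.4482216 N, so 0.3132 lbf = 0.3132 * 4.4482216 = 1.393183 N. 1 kgf = 9.80665 N, so 0.001497 kgf = 0.001497 * 9.80665 = 0.014680555 N. Sum: 1.393183 + 0.014680555 = 1.4078636 N. 1 pound_force = 4.4482216 N, so 1.4078636 N = 1.4078636 / 4.4482216 = 0.31650032 pound_force ≈ 0.3165 pound_force (4 s.f.).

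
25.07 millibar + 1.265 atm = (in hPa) 1 millibar = 100 Pa, so 25.07 millibar = 25.07 * 100 = 2507 Pa. 1 atm = 101325 Pa, so 1.265 atm = 1.265 * 101325 = 128176.12 Pa. Sum: 2507 + 128176.12 = 130683.12 Pa. 1 hPa = 100 Pa, so 130683.12 Pa = 130683.12 / 100 = 1306.8312 hPa ≈ 1307 hPa (4 s.f.). Final answer: 1307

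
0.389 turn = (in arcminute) 1 turn = 6.2831853 rad, so 0.389 turn = 0.389 * 6.2831853 = 2.4441591 rad. 1 arcminute = 0.00029088821 rad, so 2.4441591 rad = 2.4441591 / 0.00029088821 = 8402.4 arcminute ≈ 8402 arcminute (4 s.f.). Final answer: 8402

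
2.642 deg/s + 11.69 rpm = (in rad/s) 1 deg/s = 0.017453293 rad/s, so 2.642 deg/s = 2.642 * 0.017453293 = 0.046111599 rad/s. 1 rpm = 0.10471976 rad/s, so 11.69 rpm = 11.69 * 0.10471976 = 1.2241739 rad/s. Sum: 0.046111599 + 1.2241739 = 1.2702855 rad/s. Result: 1.2702855 rad/s ≈ 1.27 rad/s (4 s.f.). Final answer: 1.27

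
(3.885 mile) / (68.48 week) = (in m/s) 0.000151. Check: 1 mile = 1609.344 m, so 3.885 mile = 3.885 * 1609.344 = 6252.3014 m. 1 week = 604800 s, so 68.48 week = 68.48 * 604800 = 41416704 s. Combine: 6252.3014 m / 41416704 s = 0.00015096086 m/s. Result: 0.00015096086 m/s ≈ 0.000151 m/s (4 s.f.).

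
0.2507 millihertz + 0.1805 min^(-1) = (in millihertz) 1 millihertz = 0.001 Hz, so 0.2507 millihertz = 0.2507 * 0.001 = 0.0002507 Hz. 1 min^(-1) = 0.016666667 Hz, so 0.1805 min^(-1) = 0.1805 * 0.016666667 = 0.0030083333 Hz. Sum: 0.0002507 + 0.0030083333 = 0.0032590333 Hz. 1 millihertz = 0.001 Hz, so 0.0032590333 Hz = 0.0032590333 / 0.001 = 3.2590333 millihertz ≈ 3.259 millihertz (4 s.f.). Final answer: 3.259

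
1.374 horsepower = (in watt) 1025. Check: 1 horsepower = 745.69987 W, so 1.374 horsepower = 1.374 * 745.69987 = 1024.5916 W. 1024.5916 W = 1024.5916 watt ≈ 1025 watt (4 s.f.).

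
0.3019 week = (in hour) 50.72. Check: 1 week = 604800 s, so 0.3019 week = 0.3019 * 604800 = 182589.12 s. 1 hour = 3600 s, so 182589.12 s = 182589.12 / 3600 = 50.7192 hour ≈ 50.72 hour (4 s.f.).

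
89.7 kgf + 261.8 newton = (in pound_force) 1 kgf = 9.80665 N, so 89.7 kgf = 89.7 * 9.80665 = 879.6565 N. 261.8 newton = 261.8 N. Sum: 879.6565 + 261.8 = 1141.4565 N. 1 pound_force = 4.4482216 N, so 1141.4565 N = 1141.4565 / 4.4482216 = 256.60963 pound_force ≈ 256.6 pound_force (4 s.f.). Final answer: 256.6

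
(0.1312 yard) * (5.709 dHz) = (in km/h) 0.2466. Check: 1 yard = 0.9144 m, so 0.1312 yard = 0.1312 * 0.9144 = 0.11996928 m. 1 dHz = 0.1 Hz, so 5.709 dHz = 5.709 * 0.1 = 0.5709 Hz. Combine: 0.11996928 m * 0.5709 Hz = 0.068490462 m/s. 1 km/h = 0.27777778 m/s, so 0.068490462 m/s = 0.068490462 / 0.27777778 = 0.24656566 km/h ≈ 0.2466 km/h (4 s.f.).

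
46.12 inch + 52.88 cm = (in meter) 1.7. Check: 1 inch = 0.0254 m, so 46.12 inch = 46.12 * 0.0254 = 1.171448 m. 1 cm = 0.01 m, so 52.88 cm = 52.88 * 0.01 = 0.5288 m. Sum: 1.171448 + 0.5288 = 1.700248 m. 1.700248 m = 1.700248 meter ≈ 1.7 meter (4 s.f.).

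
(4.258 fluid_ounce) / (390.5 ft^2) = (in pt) 0.009839. Check: 1 fluid_ounce = 2.957353e-05 m^3, so 4.258 fluid_ounce = 4.258 * 2.957353e-05 = 0.00012592409 m^3. 1 ft^2 = 0.09290304 m^2, so 390.5 ft^2 = 390.5 * 0.09290304 = 36.278637 m^2. Combine: 0.00012592409 m^3 / 36.278637 m^2 = 3.4710259e-06 m. 1 pt = 0.00035277778 m, so 3.4710259e-06 m = 3.4710259e-06 / 0.00035277778 = 0.0098391285 pt ≈ 0.009839 pt (4 s.f.).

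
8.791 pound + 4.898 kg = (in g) 8886. Check: 1 pound = 0.45359237 kg, so 8.791 pound = 8.791 * 0.45359237 = 3.9875305 kg. 4.898 kg is already in kg. Sum: 3.9875305 + 4.898 = 8.8855305 kg. 1 g = 0.001 kg, so 8.8855305 kg = 8.8855305 / 0.001 = 8885.5305 g ≈ 8886 g (4 s.f.).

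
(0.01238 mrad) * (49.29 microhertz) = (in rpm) 1 mrad = 0.001 rad, so 0.01238 mrad = 0.01238 * 0.001 = 1.238e-05 rad. 1 microhertz = 1e-06 Hz, so 49.29 microhertz = 49.29 * 1e-06 = 4.929e-05 Hz. Combine: 1.238e-05 rad * 4.929e-05 Hz = 6.102102e-10 rad/s. 1 rpm = 0.10471976 rad/s, so 6.102102e-10 rad/s = 6.102102e-10 / 0.10471976 = 5.8270782e-09 rpm ≈ 5.827e-09 rpm (4 s.f.). Final answer: 5.827e-09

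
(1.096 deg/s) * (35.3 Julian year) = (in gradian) 1.357e+09. Check: 1 deg/s = 0.017453293 rad/s, so 1.096 deg/s = 1.096 * 0.017453293 = 0.019128809 rad/s. 1 Julian year = 31557600 s, so 35.3 Julian year = 35.3 * 31557600 = 1.1139833e+09 s. Combine: 0.019128809 rad/s * 1.1139833e+09 s = 21309173 rad. 1 gradian = 0.015707963 rad, so 21309173 rad = 21309173 / 0.015707963 = 1.3565841e+09 gradian ≈ 1.357e+09 gradian (4 s.f.).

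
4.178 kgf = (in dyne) 4.097e+06. Check: 1 kgf = 9.80665 N, so 4.178 kgf = 4.178 * 9.80665 = 40.972184 N. 1 dyne = 1e-05 N, so 40.972184 N = 40.972184 / 1e-05 = 4097218.4 dyne ≈ 4.097e+06 dyne (4 s.f.).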